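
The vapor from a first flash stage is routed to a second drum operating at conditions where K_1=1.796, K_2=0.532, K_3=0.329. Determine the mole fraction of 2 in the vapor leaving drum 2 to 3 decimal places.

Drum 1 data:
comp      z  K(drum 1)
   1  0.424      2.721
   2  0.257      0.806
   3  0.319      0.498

Drum 1:
Let ψ₁ = V/F and solve Σ zᵢ(Kᵢ−1)/(1+ψ₁(Kᵢ−1)) = 0.
Check two-phase: ΣzᵢKᵢ = 1.520 > 1 and Σzᵢ/Kᵢ = 1.115 > 1, so g(0) = 0.520 > 0 and g(1) = -0.115 < 0.
Iterate (Newton) starting at ψ₁ = 0.59:
  ψ₁ = 0.590: g = 0.0782, g' = -0.484 → ψ₁ = 0.752
  ψ₁ = 0.752: g = 0.0026, g' = -0.459 → ψ₁ = 0.757
Converged at ψ₁ = 0.757.
Drum-1 compositions:
  1: x = 0.184, y = 0.501
  2: x = 0.301, y = 0.243
  3: x = 0.515, y = 0.256
Drum-2 feed = drum-1 vapor: z₂ = (0.5009, 0.2428, 0.2563).
Drum 2:
Rachford–Rice: g(ψ₂) = Σ zᵢ(Kᵢ−1)/(1+ψ₂(Kᵢ−1)) = 0.
Check two-phase: ΣzᵢKᵢ = 1.113 > 1 and Σzᵢ/Kᵢ = 1.514 > 1, so g(0) = 0.113 > 0 and g(1) = -0.514 < 0.
Newton iteration, ψ₂⁰ = 0.56:
  ψ₂ = 0.560: g = -0.1537, g' = -0.546 → ψ₂ = 0.278
  ψ₂ = 0.278: g = -0.0157, g' = -0.457 → ψ₂ = 0.244
Converged at ψ₂ = 0.244.
  1: x = 0.419, y = 0.753
  2: x = 0.274, y = 0.146
  3: x = 0.306, y = 0.101

y_2 (drum 2) = 0.146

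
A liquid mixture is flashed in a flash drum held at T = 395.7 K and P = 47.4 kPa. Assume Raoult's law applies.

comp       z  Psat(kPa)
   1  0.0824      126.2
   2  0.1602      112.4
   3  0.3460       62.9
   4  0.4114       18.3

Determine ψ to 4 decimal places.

Raoult's law: Kᵢ = Pᵢˢᵃᵗ/P = Pᵢˢᵃᵗ/47.4.
  K_1 = 126.2/47.4 = 2.662447, K_2 = 112.4/47.4 = 2.371308, K_3 = 62.9/47.4 = 1.327004, K_4 = 18.3/47.4 = 0.386076
Rachford–Rice: g(ψ) = Σ zᵢ(Kᵢ−1)/(1+ψ(Kᵢ−1)) = 0.
g(0) = ΣzᵢKᵢ − 1 = 0.2172 and g(1) = 1 − Σzᵢ/Kᵢ = -0.4248, so a root lies in (0, 1).
Newton iteration, ψ⁰ = 0.52:
  ψ = 0.5200: g = -0.07260, g' = -0.5298 → ψ = 0.3830
  ψ = 0.3830: g = -0.00191, g' = -0.5088 → ψ = 0.3792
Converged at ψ = 0.3792.

ψ = 0.3792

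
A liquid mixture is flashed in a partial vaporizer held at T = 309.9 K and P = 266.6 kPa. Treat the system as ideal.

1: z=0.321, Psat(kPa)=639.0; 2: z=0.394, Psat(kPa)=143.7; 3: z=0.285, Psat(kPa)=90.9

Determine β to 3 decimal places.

Raoult's law: Kᵢ = Pᵢˢᵃᵗ/P = Pᵢˢᵃᵗ/266.6.
  K_1 = 639.0/266.6 = 2.39685, K_2 = 143.7/266.6 = 0.53901, K_3 = 90.9/266.6 = 0.34096
Rachford–Rice: g(β) = Σ zᵢ(Kᵢ−1)/(1+β(Kᵢ−1)) = 0.
Feasibility: ΣzᵢKᵢ = 1.079, Σzᵢ/Kᵢ = 1.701 — both > 1, two phases present.
Iterate (Newton) starting at β = 0.47:
  β = 0.470: g = -0.2333, g' = -0.625 → β = 0.096
  β = 0.096: g = 0.0045, g' = -0.719 → β = 0.103
Converged at β = 0.103.

β = 0.103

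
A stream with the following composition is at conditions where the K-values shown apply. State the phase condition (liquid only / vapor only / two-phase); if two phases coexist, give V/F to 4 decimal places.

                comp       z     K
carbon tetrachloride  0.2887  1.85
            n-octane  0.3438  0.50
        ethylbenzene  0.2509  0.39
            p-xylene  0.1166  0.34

liquid only

ΣzᵢKᵢ = 0.8435; Σzᵢ/Kᵢ = 1.8299.
Since ΣzᵢKᵢ < 1 the mixture is below its bubble point — single liquid phase.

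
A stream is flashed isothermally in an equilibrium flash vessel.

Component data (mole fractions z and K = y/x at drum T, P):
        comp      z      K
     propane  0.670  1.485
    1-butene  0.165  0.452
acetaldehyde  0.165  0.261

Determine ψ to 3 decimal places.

Rachford–Rice: g(ψ) = Σ zᵢ(Kᵢ−1)/(1+ψ(Kᵢ−1)) = 0.
Check two-phase: ΣzᵢKᵢ = 1.113 > 1 and Σzᵢ/Kᵢ = 1.448 > 1, so g(0) = 0.113 > 0 and g(1) = -0.448 < 0.
Newton iteration, ψ⁰ = 0.5:
  ψ = 0.500: g = -0.0564, g' = -0.423 → ψ = 0.367
  ψ = 0.367: g = -0.0045, g' = -0.361 → ψ = 0.354
Converged at ψ = 0.354.

ψ = 0.354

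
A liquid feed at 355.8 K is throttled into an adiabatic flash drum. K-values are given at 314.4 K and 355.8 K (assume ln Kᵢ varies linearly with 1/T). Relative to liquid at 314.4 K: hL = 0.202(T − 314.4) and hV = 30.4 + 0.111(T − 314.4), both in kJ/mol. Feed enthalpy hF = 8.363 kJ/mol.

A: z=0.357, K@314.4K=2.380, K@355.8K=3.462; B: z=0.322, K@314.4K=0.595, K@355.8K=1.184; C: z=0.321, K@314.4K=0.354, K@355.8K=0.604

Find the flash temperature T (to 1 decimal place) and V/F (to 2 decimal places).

T = 317.1 K, V/F = 0.26

Adiabatic flash: solve Rachford–Rice at each trial T, then check hF = ψ·hV(T) + (1−ψ)·hL(T).
  T = 314.4 K: K = (2.380, 0.595, 0.354), RR gives ψ = 0.209, H_out = 6.362 kJ/mol
  T = 355.8 K: K = (3.462, 1.184, 0.604), RR gives ψ = 1.000, H_out = 34.995 kJ/mol
  T = 335.1 K: K = (2.904, 0.857, 0.470), RR gives ψ = 0.637, H_out = 22.339 kJ/mol
  T = 324.8 K: K = (2.639, 0.719, 0.410), RR gives ψ = 0.406, H_out = 14.066 kJ/mol
  T = 319.6 K: K = (2.508, 0.655, 0.381), RR gives ψ = 0.305, H_out = 10.174 kJ/mol
  T = 317.0 K: K = (2.444, 0.625, 0.368), RR gives ψ = 0.257, H_out = 8.264 kJ/mol
  T = 318.3 K: K = (2.476, 0.640, 0.374), RR gives ψ = 0.281, H_out = 9.217 kJ/mol
Linear interpolation between T = 317.0 (H_out = 8.264) and T = 318.3 (H_out = 9.217) on hF = 8.363 gives T ≈ 317.1 K, at which ψ = 0.26.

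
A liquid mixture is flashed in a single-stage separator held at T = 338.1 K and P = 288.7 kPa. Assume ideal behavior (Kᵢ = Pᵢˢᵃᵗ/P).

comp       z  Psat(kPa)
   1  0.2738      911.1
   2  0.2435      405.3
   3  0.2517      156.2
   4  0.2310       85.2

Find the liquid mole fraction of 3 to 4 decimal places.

Raoult's law: Kᵢ = Pᵢˢᵃᵗ/P = Pᵢˢᵃᵗ/288.7.
  K_1 = 911.1/288.7 = 3.155871, K_2 = 405.3/288.7 = 1.403879, K_3 = 156.2/288.7 = 0.541046, K_4 = 85.2/288.7 = 0.295116
Let ψ = V/F and solve Σ zᵢ(Kᵢ−1)/(1+ψ(Kᵢ−1)) = 0.
g(0) = ΣzᵢKᵢ − 1 = 0.4103 and g(1) = 1 − Σzᵢ/Kᵢ = -0.5082, so a root lies in (0, 1).
Newton–Raphson from ψ = 0.56:
  ψ = 0.5600: g = -0.07687, g' = -0.6969 → ψ = 0.4497
  ψ = 0.4497: g = -0.00102, g' = -0.6867 → ψ = 0.4482
Converged at ψ = 0.4482.
Compositions from xᵢ = zᵢ/(1+ψ(Kᵢ−1)), yᵢ = Kᵢxᵢ:
  1: x = 0.1392, y = 0.4394
  2: x = 0.2062, y = 0.2894
  3: x = 0.3169, y = 0.1715
  4: x = 0.3377, y = 0.0997

x_3 = 0.3169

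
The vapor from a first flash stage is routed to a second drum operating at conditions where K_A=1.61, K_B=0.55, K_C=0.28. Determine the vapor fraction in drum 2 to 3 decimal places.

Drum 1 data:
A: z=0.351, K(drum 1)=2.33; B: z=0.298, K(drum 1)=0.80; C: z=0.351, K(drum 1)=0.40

V/F (drum 2) = 0.303

Drum 1:
Rachford–Rice: g(ψ₁) = Σ zᵢ(Kᵢ−1)/(1+ψ₁(Kᵢ−1)) = 0.
g(0) = ΣzᵢKᵢ − 1 = 0.197 and g(1) = 1 − Σzᵢ/Kᵢ = -0.401, so a root lies in (0, 1).
Newton iteration, ψ₁⁰ = 0.4:
  ψ₁ = 0.400: g = -0.0372, g' = -0.497 → ψ₁ = 0.325
  ψ₁ = 0.325: g = 0.0004, g' = -0.511 → ψ₁ = 0.326
Converged at ψ₁ = 0.326.
Drum-1 compositions:
  A: x = 0.245, y = 0.570
  B: x = 0.319, y = 0.255
  C: x = 0.436, y = 0.175
Drum-2 feed = drum-1 vapor: z₂ = (0.5704, 0.2550, 0.1746).
Drum 2:
Rachford–Rice: g(ψ₂) = Σ zᵢ(Kᵢ−1)/(1+ψ₂(Kᵢ−1)) = 0.
g(0) = ΣzᵢKᵢ − 1 = 0.107 and g(1) = 1 − Σzᵢ/Kᵢ = -0.441, so a root lies in (0, 1).
Newton iteration, ψ₂⁰ = 0.62:
  ψ₂ = 0.620: g = -0.1337, g' = -0.506 → ψ₂ = 0.356
  ψ₂ = 0.356: g = -0.0197, g' = -0.380 → ψ₂ = 0.304
  ψ₂ = 0.304: g = -0.0003, g' = -0.369 → ψ₂ = 0.303
Converged at ψ₂ = 0.303.
  A: x = 0.481, y = 0.775
  B: x = 0.295, y = 0.162
  C: x = 0.223, y = 0.063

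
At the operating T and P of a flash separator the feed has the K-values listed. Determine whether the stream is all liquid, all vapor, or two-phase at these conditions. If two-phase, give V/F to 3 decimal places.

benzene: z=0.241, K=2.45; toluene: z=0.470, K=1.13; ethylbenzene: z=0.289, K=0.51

ΣzᵢKᵢ = 1.269; Σzᵢ/Kᵢ = 1.081.
Both exceed 1, so a two-phase solution exists.
Material balance + equilibrium reduce to Σ zᵢ(Kᵢ−1)/(1+ψ(Kᵢ−1)) = 0.
Newton–Raphson from ψ = 0.5:
  ψ = 0.500: g = 0.0724, g' = -0.299 → ψ = 0.742
  ψ = 0.742: g = 0.0015, g' = -0.296 → ψ = 0.747
Converged at ψ = 0.747.

two-phase, V/F = 0.747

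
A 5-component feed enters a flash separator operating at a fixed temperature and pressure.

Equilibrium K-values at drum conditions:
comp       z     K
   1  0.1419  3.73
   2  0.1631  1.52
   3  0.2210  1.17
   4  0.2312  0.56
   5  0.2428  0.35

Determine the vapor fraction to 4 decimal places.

ψ = 0.3155

Rachford–Rice: g(ψ) = Σ zᵢ(Kᵢ−1)/(1+ψ(Kᵢ−1)) = 0.
Check two-phase: ΣzᵢKᵢ = 1.2502 > 1 and Σzᵢ/Kᵢ = 1.4408 > 1, so g(0) = 0.2502 > 0 and g(1) = -0.4408 < 0.
Newton–Raphson from ψ = 0.5:
  ψ = 0.5000: g = -0.09849, g' = -0.5210 → ψ = 0.3110
  ψ = 0.3110: g = 0.00256, g' = -0.5690 → ψ = 0.3155
Converged at ψ = 0.3155.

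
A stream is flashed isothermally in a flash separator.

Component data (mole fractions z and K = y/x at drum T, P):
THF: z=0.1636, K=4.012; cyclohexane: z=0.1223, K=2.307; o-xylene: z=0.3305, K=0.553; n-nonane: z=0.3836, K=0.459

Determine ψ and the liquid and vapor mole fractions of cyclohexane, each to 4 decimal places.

ψ = 0.2444, x_cyclohexane = 0.0927, y_cyclohexane = 0.2138

Let ψ = V/F and solve Σ zᵢ(Kᵢ−1)/(1+ψ(Kᵢ−1)) = 0.
Feasibility: ΣzᵢKᵢ = 1.2973, Σzᵢ/Kᵢ = 1.5272 — both > 1, two phases present.
Iterate (Newton) starting at ψ = 0.46:
  ψ = 0.4600: g = -0.15586, g' = -0.6459 → ψ = 0.2187
  ψ = 0.2187: g = 0.02227, g' = -0.8914 → ψ = 0.2437
  ψ = 0.2437: g = 0.00058, g' = -0.8459 → ψ = 0.2444
Converged at ψ = 0.2444.
Compositions from xᵢ = zᵢ/(1+ψ(Kᵢ−1)), yᵢ = Kᵢxᵢ:
  THF: x = 0.0942, y = 0.3781
  cyclohexane: x = 0.0927, y = 0.2138
  o-xylene: x = 0.3710, y = 0.2052
  n-nonane: x = 0.4420, y = 0.2029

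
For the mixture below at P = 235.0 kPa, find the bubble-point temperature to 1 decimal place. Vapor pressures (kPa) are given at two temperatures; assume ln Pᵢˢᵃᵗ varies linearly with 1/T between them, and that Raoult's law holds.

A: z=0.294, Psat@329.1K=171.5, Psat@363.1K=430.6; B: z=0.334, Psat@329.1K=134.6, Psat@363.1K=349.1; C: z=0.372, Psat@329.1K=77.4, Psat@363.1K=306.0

T = 349.0 K

Bubble-point temperature: ΣzᵢPᵢˢᵃᵗ(T) = P. Interpolate ln Pᵢˢᵃᵗ = aᵢ + bᵢ/T.
  T = 329.1 K: ΣzᵢPᵢˢᵃᵗ = 124.17 kPa
  T = 363.1 K: ΣzᵢPᵢˢᵃᵗ = 357.03 kPa
  T = 346.1 K: ΣzᵢPᵢˢᵃᵗ = 215.05 kPa
  T = 354.6 K: ΣzᵢPᵢˢᵃᵗ = 278.46 kPa
  T = 350.4 K: ΣzᵢPᵢˢᵃᵗ = 245.40 kPa
  T = 348.2 K: ΣzᵢPᵢˢᵃᵗ = 229.45 kPa
Interpolating between 348.2 K and 350.4 K gives T ≈ 349.0 K.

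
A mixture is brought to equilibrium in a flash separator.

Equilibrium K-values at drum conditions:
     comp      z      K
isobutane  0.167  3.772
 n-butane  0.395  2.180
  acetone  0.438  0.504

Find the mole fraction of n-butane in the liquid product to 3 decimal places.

x_n-butane = 0.198

Newton iteration, V/F⁰ = 0.56:
  V/F = 0.560: g = 0.1612, g' = -0.603 → V/F = 0.827
  V/F = 0.827: g = 0.0079, g' = -0.569 → V/F = 0.841
Converged at V/F = 0.841.
Compositions from xᵢ = zᵢ/(1+V/F(Kᵢ−1)), yᵢ = Kᵢxᵢ:
  isobutane: x = 0.050, y = 0.189
  n-butane: x = 0.198, y = 0.432
  acetone: x = 0.752, y = 0.379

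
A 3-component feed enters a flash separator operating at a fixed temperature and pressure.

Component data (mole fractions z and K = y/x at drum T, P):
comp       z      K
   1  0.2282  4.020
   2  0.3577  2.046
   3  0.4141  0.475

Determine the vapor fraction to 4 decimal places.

Rachford–Rice: g(ψ) = Σ zᵢ(Kᵢ−1)/(1+ψ(Kᵢ−1)) = 0.
Check two-phase: ΣzᵢKᵢ = 1.8459 > 1 and Σzᵢ/Kᵢ = 1.1034 > 1, so g(0) = 0.8459 > 0 and g(1) = -0.1034 < 0.
Newton iteration, ψ⁰ = 0.5:
  ψ = 0.5000: g = 0.22545, g' = -0.7089 → ψ = 0.8180
  ψ = 0.8180: g = 0.01916, g' = -0.6371 → ψ = 0.8481
  ψ = 0.8481: g = -0.00011, g' = -0.6449 → ψ = 0.8479
Converged at ψ = 0.8479.

ψ = 0.8479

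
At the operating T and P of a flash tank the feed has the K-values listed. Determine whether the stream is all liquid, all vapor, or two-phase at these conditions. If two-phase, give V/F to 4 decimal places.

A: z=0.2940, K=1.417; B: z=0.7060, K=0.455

ΣzᵢKᵢ = 0.7378; Σzᵢ/Kᵢ = 1.7591.
Since ΣzᵢKᵢ < 1 the mixture is below its bubble point — single liquid phase.

all liquid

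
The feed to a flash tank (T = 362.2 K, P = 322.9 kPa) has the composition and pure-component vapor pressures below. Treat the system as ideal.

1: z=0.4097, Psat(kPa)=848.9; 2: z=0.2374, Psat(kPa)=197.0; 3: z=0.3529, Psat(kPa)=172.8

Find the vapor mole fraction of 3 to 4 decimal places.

Raoult's law: Kᵢ = Pᵢˢᵃᵗ/P = Pᵢˢᵃᵗ/322.9.
  K_1 = 848.9/322.9 = 2.628987, K_2 = 197.0/322.9 = 0.610096, K_3 = 172.8/322.9 = 0.535150
Material balance + equilibrium reduce to Σ zᵢ(Kᵢ−1)/(1+V/F(Kᵢ−1)) = 0.
Check two-phase: ΣzᵢKᵢ = 1.4108 > 1 and Σzᵢ/Kᵢ = 1.2044 > 1, so g(0) = 0.4108 > 0 and g(1) = -0.2044 < 0.
Newton iteration, V/F⁰ = 0.54:
  V/F = 0.5400: g = 0.01879, g' = -0.5016 → V/F = 0.5775
  V/F = 0.5775: g = 0.00020, g' = -0.4913 → V/F = 0.5779
Converged at V/F = 0.5779.
Compositions from xᵢ = zᵢ/(1+V/F(Kᵢ−1)), yᵢ = Kᵢxᵢ:
  1: x = 0.2110, y = 0.5548
  2: x = 0.3064, y = 0.1870
  3: x = 0.4825, y = 0.2582

y_3 = 0.2582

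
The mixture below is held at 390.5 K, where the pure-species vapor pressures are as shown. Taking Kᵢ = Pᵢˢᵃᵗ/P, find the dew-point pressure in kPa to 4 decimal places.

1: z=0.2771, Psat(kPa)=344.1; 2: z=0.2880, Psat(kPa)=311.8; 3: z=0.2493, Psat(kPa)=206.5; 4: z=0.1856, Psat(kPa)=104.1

Pdew = 211.9038 kPa

At the dew point ψ → 1, so Σzᵢ/Kᵢ = 1 with Kᵢ = Pᵢˢᵃᵗ/P ⇒ 1/P = Σzᵢ/Pᵢˢᵃᵗ.
1/P = 0.2771/344.1 + 0.2880/311.8 + 0.2493/206.5 + 0.1856/104.1 = 0.0047191 ⇒ P = 211.9038 kPa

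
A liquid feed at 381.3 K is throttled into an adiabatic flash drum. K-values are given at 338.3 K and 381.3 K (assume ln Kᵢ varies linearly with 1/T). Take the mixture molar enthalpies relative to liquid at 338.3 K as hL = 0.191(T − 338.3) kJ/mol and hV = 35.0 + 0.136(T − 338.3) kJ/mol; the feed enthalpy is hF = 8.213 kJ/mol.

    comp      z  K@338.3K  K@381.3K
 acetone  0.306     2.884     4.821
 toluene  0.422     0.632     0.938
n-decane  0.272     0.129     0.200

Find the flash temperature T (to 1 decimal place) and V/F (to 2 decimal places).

Adiabatic flash: solve Rachford–Rice at each trial T, then check hF = ψ·hV(T) + (1−ψ)·hL(T).
  T = 338.3 K: K = (2.884, 0.632, 0.129), RR gives ψ = 0.163, H_out = 5.696 kJ/mol
  T = 381.3 K: K = (4.821, 0.938, 0.200), RR gives ψ = 0.512, H_out = 24.919 kJ/mol
  T = 359.8 K: K = (3.786, 0.779, 0.163), RR gives ψ = 0.358, H_out = 16.227 kJ/mol
  T = 349.1 K: K = (3.321, 0.704, 0.145), RR gives ψ = 0.269, H_out = 11.312 kJ/mol
  T = 343.7 K: K = (3.098, 0.668, 0.137), RR gives ψ = 0.218, H_out = 8.606 kJ/mol
  T = 341.0 K: K = (2.990, 0.650, 0.133), RR gives ψ = 0.191, H_out = 7.180 kJ/mol
  T = 342.4 K: K = (3.046, 0.659, 0.135), RR gives ψ = 0.205, H_out = 7.926 kJ/mol
Linear interpolation between T = 342.4 (H_out = 7.926) and T = 343.7 (H_out = 8.606) on hF = 8.213 gives T ≈ 342.9 K, at which ψ = 0.21.

T = 342.9 K, V/F = 0.21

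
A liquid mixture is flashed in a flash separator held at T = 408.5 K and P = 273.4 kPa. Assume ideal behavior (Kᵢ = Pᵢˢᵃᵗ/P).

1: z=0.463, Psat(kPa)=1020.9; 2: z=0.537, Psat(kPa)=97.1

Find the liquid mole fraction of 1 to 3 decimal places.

Raoult's law: Kᵢ = Pᵢˢᵃᵗ/P = Pᵢˢᵃᵗ/273.4.
  K_1 = 1020.9/273.4 = 3.73409, K_2 = 97.1/273.4 = 0.35516
Rachford–Rice: g(ψ) = Σ zᵢ(Kᵢ−1)/(1+ψ(Kᵢ−1)) = 0.
Feasibility: ΣzᵢKᵢ = 1.920, Σzᵢ/Kᵢ = 1.636 — both > 1, two phases present.
Binary case is linear: z₁(K₁−1)(1+ψ(K₂−1)) + z₂(K₂−1)(1+ψ(K₁−1)) = 0
⇒ ψ = [z₁(K₁−1)+z₂(K₂−1)] / [−(K₁−1)(K₂−1)] = 0.9196/1.7631 = 0.522
Compositions from xᵢ = zᵢ/(1+ψ(Kᵢ−1)), yᵢ = Kᵢxᵢ:
  1: x = 0.191, y = 0.713
  2: x = 0.809, y = 0.287

x_1 = 0.191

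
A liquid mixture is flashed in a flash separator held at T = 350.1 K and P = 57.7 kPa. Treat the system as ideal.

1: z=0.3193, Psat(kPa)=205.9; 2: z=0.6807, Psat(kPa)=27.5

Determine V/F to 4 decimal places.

Raoult's law: Kᵢ = Pᵢˢᵃᵗ/P = Pᵢˢᵃᵗ/57.7.
  K_1 = 205.9/57.7 = 3.568458, K_2 = 27.5/57.7 = 0.476603
Rachford–Rice: g(V/F) = Σ zᵢ(Kᵢ−1)/(1+V/F(Kᵢ−1)) = 0.
Check two-phase: ΣzᵢKᵢ = 1.4638 > 1 and Σzᵢ/Kᵢ = 1.5177 > 1, so g(0) = 0.4638 > 0 and g(1) = -0.5177 < 0.
Binary case is linear: z₁(K₁−1)(1+V/F(K₂−1)) + z₂(K₂−1)(1+V/F(K₁−1)) = 0
⇒ V/F = [z₁(K₁−1)+z₂(K₂−1)] / [−(K₁−1)(K₂−1)] = 0.46383/1.34432 = 0.3450

V/F = 0.3450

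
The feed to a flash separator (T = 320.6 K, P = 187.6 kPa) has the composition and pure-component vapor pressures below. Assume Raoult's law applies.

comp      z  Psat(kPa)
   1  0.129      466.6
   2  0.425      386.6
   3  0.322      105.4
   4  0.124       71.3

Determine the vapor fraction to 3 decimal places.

Raoult's law: Kᵢ = Pᵢˢᵃᵗ/P = Pᵢˢᵃᵗ/187.6.
  K_1 = 466.6/187.6 = 2.48721, K_2 = 386.6/187.6 = 2.06077, K_3 = 105.4/187.6 = 0.56183, K_4 = 71.3/187.6 = 0.38006
Newton–Raphson from ψ = 0.5:
  ψ = 0.500: g = 0.1125, g' = -0.499 → ψ = 0.725
  ψ = 0.725: g = 0.0006, g' = -0.509 → ψ = 0.726
Converged at ψ = 0.726.

ψ = 0.726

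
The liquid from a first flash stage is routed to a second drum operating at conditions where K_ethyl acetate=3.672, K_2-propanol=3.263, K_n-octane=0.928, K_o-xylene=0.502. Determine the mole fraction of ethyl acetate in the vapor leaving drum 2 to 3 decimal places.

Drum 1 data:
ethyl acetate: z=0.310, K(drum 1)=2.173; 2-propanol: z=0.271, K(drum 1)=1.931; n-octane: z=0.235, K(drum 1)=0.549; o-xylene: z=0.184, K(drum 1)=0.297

Drum 1:
Rachford–Rice: g(ψ₁) = Σ zᵢ(Kᵢ−1)/(1+ψ₁(Kᵢ−1)) = 0.
Feasibility: ΣzᵢKᵢ = 1.381, Σzᵢ/Kᵢ = 1.331 — both > 1, two phases present.
Iterate (Newton) starting at ψ₁ = 0.68:
  ψ₁ = 0.680: g = -0.0439, g' = -0.653 → ψ₁ = 0.613
  ψ₁ = 0.613: g = -0.0015, g' = -0.612 → ψ₁ = 0.610
Converged at ψ₁ = 0.610.
Drum-1 compositions:
  ethyl acetate: x = 0.181, y = 0.393
  2-propanol: x = 0.173, y = 0.334
  n-octane: x = 0.324, y = 0.178
  o-xylene: x = 0.322, y = 0.096
Drum-2 feed = drum-1 liquid: z₂ = (0.1807, 0.1728, 0.3243, 0.3223).
Drum 2:
Let ψ₂ = V/F and solve Σ zᵢ(Kᵢ−1)/(1+ψ₂(Kᵢ−1)) = 0.
Feasibility: ΣzᵢKᵢ = 1.690, Σzᵢ/Kᵢ = 1.094 — both > 1, two phases present.
Newton–Raphson from ψ₂ = 0.45:
  ψ₂ = 0.450: g = 0.1820, g' = -0.618 → ψ₂ = 0.745
  ψ₂ = 0.745: g = 0.0274, g' = -0.471 → ψ₂ = 0.803
Converged at ψ₂ = 0.803.
  ethyl acetate: x = 0.057, y = 0.211
  2-propanol: x = 0.061, y = 0.200
  n-octane: x = 0.344, y = 0.319
  o-xylene: x = 0.537, y = 0.270

y_ethyl acetate (drum 2) = 0.211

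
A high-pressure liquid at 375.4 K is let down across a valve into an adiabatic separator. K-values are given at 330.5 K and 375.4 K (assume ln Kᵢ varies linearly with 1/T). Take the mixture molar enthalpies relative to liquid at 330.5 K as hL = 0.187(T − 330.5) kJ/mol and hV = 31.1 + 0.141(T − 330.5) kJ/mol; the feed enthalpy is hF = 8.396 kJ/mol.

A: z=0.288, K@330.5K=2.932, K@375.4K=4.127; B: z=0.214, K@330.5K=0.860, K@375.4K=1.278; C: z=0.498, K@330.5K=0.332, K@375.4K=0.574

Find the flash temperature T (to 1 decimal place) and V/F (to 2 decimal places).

Adiabatic flash: solve Rachford–Rice at each trial T, then check hF = ψ·hV(T) + (1−ψ)·hL(T).
  T = 330.5 K: K = (2.932, 0.860, 0.332), RR gives ψ = 0.185, H_out = 5.739 kJ/mol
  T = 375.4 K: K = (4.127, 1.278, 0.574), RR gives ψ = 0.765, H_out = 30.597 kJ/mol
  T = 352.9 K: K = (3.515, 1.061, 0.444), RR gives ψ = 0.425, H_out = 16.980 kJ/mol
  T = 341.7 K: K = (3.220, 0.959, 0.386), RR gives ψ = 0.300, H_out = 11.262 kJ/mol
  T = 336.1 K: K = (3.075, 0.909, 0.358), RR gives ψ = 0.241, H_out = 8.495 kJ/mol
  T = 333.3 K: K = (3.003, 0.884, 0.345), RR gives ψ = 0.213, H_out = 7.118 kJ/mol
  T = 334.7 K: K = (3.039, 0.896, 0.352), RR gives ψ = 0.227, H_out = 7.806 kJ/mol
Linear interpolation between T = 334.7 (H_out = 7.806) and T = 336.1 (H_out = 8.495) on hF = 8.396 gives T ≈ 335.9 K, at which ψ = 0.24.

T = 335.9 K, V/F = 0.24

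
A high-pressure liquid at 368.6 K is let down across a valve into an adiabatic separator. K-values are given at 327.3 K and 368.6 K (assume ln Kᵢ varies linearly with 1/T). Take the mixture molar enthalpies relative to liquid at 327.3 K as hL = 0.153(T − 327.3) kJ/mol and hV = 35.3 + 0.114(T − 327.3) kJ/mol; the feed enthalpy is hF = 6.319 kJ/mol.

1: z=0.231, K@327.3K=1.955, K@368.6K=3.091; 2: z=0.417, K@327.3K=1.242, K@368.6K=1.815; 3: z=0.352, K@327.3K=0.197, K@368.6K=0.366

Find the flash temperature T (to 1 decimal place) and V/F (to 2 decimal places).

T = 330.8 K, V/F = 0.16

Adiabatic flash: solve Rachford–Rice at each trial T, then check hF = ψ·hV(T) + (1−ψ)·hL(T).
  T = 327.3 K: K = (1.955, 1.242, 0.197), RR gives ψ = 0.084, H_out = 2.967 kJ/mol
  T = 368.6 K: K = (3.091, 1.815, 0.366), RR gives ψ = 0.715, H_out = 30.411 kJ/mol
  T = 348.0 K: K = (2.493, 1.519, 0.274), RR gives ψ = 0.453, H_out = 18.792 kJ/mol
  T = 337.6 K: K = (2.215, 1.377, 0.233), RR gives ψ = 0.294, H_out = 11.828 kJ/mol
  T = 332.5 K: K = (2.084, 1.310, 0.215), RR gives ψ = 0.199, H_out = 7.779 kJ/mol
  T = 329.9 K: K = (2.019, 1.276, 0.206), RR gives ψ = 0.144, H_out = 5.476 kJ/mol
  T = 331.2 K: K = (2.051, 1.293, 0.210), RR gives ψ = 0.172, H_out = 6.651 kJ/mol
Linear interpolation between T = 329.9 (H_out = 5.476) and T = 331.2 (H_out = 6.651) on hF = 6.319 gives T ≈ 330.8 K, at which ψ = 0.16.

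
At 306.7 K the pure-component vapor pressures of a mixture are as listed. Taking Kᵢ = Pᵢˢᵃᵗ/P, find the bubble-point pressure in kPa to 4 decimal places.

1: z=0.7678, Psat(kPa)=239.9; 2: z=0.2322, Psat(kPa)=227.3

Pbub = 236.9743 kPa

At the bubble point ψ → 0, so ΣzᵢKᵢ = 1 with Kᵢ = Pᵢˢᵃᵗ/P ⇒ P = ΣzᵢPᵢˢᵃᵗ.
P = 0.7678·239.9 + 0.2322·227.3 = 236.9743 kPa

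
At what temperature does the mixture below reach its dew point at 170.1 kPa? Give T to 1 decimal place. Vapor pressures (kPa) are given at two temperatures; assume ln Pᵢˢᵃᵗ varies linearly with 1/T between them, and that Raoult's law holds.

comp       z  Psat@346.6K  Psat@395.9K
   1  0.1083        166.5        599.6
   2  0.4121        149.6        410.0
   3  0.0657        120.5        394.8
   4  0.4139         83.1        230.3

T = 364.8 K

Dew-point temperature: Σzᵢ·P/Pᵢˢᵃᵗ(T) = 1. Interpolate ln Pᵢˢᵃᵗ = aᵢ + bᵢ/T.
  T = 346.6 K: ΣzᵢP/Pᵢˢᵃᵗ = 1.5192
  T = 395.9 K: ΣzᵢP/Pᵢˢᵃᵗ = 0.5357
  T = 371.2 K: ΣzᵢP/Pᵢˢᵃᵗ = 0.8718
  T = 358.9 K: ΣzᵢP/Pᵢˢᵃᵗ = 1.1397
  T = 365.0 K: ΣzᵢP/Pᵢˢᵃᵗ = 0.9955
  T = 361.9 K: ΣzᵢP/Pᵢˢᵃᵗ = 1.0657
  T = 363.4 K: ΣzᵢP/Pᵢˢᵃᵗ = 1.0310
Interpolating between 363.4 K and 365.0 K gives T ≈ 364.8 K.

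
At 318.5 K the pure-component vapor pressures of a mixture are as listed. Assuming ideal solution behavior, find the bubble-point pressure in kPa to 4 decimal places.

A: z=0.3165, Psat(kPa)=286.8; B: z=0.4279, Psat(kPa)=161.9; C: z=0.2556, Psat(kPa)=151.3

At the bubble point ψ → 0, so ΣzᵢKᵢ = 1 with Kᵢ = Pᵢˢᵃᵗ/P ⇒ P = ΣzᵢPᵢˢᵃᵗ.
P = 0.3165·286.8 + 0.4279·161.9 + 0.2556·151.3 = 198.7215 kPa

Pbub = 198.7215 kPa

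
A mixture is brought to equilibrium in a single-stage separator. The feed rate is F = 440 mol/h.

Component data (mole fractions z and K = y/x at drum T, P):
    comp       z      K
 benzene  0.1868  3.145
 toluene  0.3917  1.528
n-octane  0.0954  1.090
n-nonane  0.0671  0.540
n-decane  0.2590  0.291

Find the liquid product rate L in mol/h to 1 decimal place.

L = 191.0 mol/h

Material balance + equilibrium reduce to Σ zᵢ(Kᵢ−1)/(1+ψ(Kᵢ−1)) = 0.
Check two-phase: ΣzᵢKᵢ = 1.4016 > 1 and Σzᵢ/Kᵢ = 1.4176 > 1, so g(0) = 0.4016 > 0 and g(1) = -0.4176 < 0.
Newton iteration, ψ⁰ = 0.5:
  ψ = 0.5000: g = 0.04061, g' = -0.6056 → ψ = 0.5671
  ψ = 0.5671: g = -0.00074, g' = -0.6305 → ψ = 0.5659
Converged at ψ = 0.5659.
Then V = ψ·F = 0.5659·440 = 249.0 mol/h and L = F − V = 191.0 mol/h.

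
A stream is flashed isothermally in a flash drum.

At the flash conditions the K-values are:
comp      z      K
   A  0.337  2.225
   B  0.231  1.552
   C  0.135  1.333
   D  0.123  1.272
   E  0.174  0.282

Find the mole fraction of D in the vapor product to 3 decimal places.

y_D = 0.126

Material balance + equilibrium reduce to Σ zᵢ(Kᵢ−1)/(1+V/F(Kᵢ−1)) = 0.
g(0) = ΣzᵢKᵢ − 1 = 0.494 and g(1) = 1 − Σzᵢ/Kᵢ = -0.115, so a root lies in (0, 1).
Newton–Raphson from V/F = 0.54:
  V/F = 0.540: g = 0.2099, g' = -0.482 → V/F = 0.976
  V/F = 0.976: g = -0.0858, g' = -1.149 → V/F = 0.901
  V/F = 0.901: g = -0.0109, g' = -0.880 → V/F = 0.889
  V/F = 0.889: g = -0.0002, g' = -0.847 → V/F = 0.888
Converged at V/F = 0.888.
Compositions from xᵢ = zᵢ/(1+V/F(Kᵢ−1)), yᵢ = Kᵢxᵢ:
  A: x = 0.161, y = 0.359
  B: x = 0.155, y = 0.241
  C: x = 0.104, y = 0.139
  D: x = 0.099, y = 0.126
  E: x = 0.480, y = 0.135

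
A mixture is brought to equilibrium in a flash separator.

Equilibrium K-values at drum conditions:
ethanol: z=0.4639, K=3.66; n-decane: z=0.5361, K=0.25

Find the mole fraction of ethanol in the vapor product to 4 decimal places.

y_ethanol = 0.8050

Material balance + equilibrium reduce to Σ zᵢ(Kᵢ−1)/(1+ψ(Kᵢ−1)) = 0.
Check two-phase: ΣzᵢKᵢ = 1.8319 > 1 and Σzᵢ/Kᵢ = 2.2711 > 1, so g(0) = 0.8319 > 0 and g(1) = -1.2711 < 0.
Iterate (Newton) starting at ψ = 0.5:
  ψ = 0.5000: g = -0.11372, g' = -1.3766 → ψ = 0.4174
  ψ = 0.4174: g = -0.00055, g' = -1.3761 → ψ = 0.4170
Converged at ψ = 0.4170.
Compositions from xᵢ = zᵢ/(1+ψ(Kᵢ−1)), yᵢ = Kᵢxᵢ:
  ethanol: x = 0.2199, y = 0.8050
  n-decane: x = 0.7801, y = 0.1950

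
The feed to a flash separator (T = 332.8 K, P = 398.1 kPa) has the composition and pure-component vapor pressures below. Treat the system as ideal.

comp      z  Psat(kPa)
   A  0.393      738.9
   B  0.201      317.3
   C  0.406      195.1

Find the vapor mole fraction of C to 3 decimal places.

y_C = 0.227

Raoult's law: Kᵢ = Pᵢˢᵃᵗ/P = Pᵢˢᵃᵗ/398.1.
  K_A = 738.9/398.1 = 1.85607, K_B = 317.3/398.1 = 0.79704, K_C = 195.1/398.1 = 0.49008
Rachford–Rice: g(ψ) = Σ zᵢ(Kᵢ−1)/(1+ψ(Kᵢ−1)) = 0.
g(0) = ΣzᵢKᵢ − 1 = 0.089 and g(1) = 1 − Σzᵢ/Kᵢ = -0.292, so a root lies in (0, 1).
Newton iteration, ψ⁰ = 0.5:
  ψ = 0.500: g = -0.0877, g' = -0.342 → ψ = 0.243
  ψ = 0.243: g = -0.0008, g' = -0.344 → ψ = 0.241
Converged at ψ = 0.241.
Compositions from xᵢ = zᵢ/(1+ψ(Kᵢ−1)), yᵢ = Kᵢxᵢ:
  A: x = 0.326, y = 0.605
  B: x = 0.211, y = 0.168
  C: x = 0.463, y = 0.227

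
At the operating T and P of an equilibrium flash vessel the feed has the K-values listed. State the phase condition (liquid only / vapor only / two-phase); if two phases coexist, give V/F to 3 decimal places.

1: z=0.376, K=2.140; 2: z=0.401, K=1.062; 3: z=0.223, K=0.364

ΣzᵢKᵢ = 1.312; Σzᵢ/Kᵢ = 1.166.
Both exceed 1, so a two-phase solution exists.
Rachford–Rice: g(ψ) = Σ zᵢ(Kᵢ−1)/(1+ψ(Kᵢ−1)) = 0.
Newton–Raphson from ψ = 0.42:
  ψ = 0.420: g = 0.1206, g' = -0.393 → ψ = 0.727
  ψ = 0.727: g = -0.0056, g' = -0.460 → ψ = 0.715
Converged at ψ = 0.715.

two-phase, V/F = 0.715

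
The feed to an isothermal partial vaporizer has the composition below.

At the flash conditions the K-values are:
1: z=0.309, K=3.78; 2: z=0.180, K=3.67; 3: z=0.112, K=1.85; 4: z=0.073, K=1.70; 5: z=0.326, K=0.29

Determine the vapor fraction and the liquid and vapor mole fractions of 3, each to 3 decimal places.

Material balance + equilibrium reduce to Σ zᵢ(Kᵢ−1)/(1+ψ(Kᵢ−1)) = 0.
g(0) = ΣzᵢKᵢ − 1 = 1.254 and g(1) = 1 − Σzᵢ/Kᵢ = -0.358, so a root lies in (0, 1).
Newton iteration, ψ⁰ = 0.38:
  ψ = 0.380: g = 0.4516, g' = -1.258 → ψ = 0.739
  ψ = 0.739: g = 0.0479, g' = -1.175 → ψ = 0.780
  ψ = 0.780: g = -0.0013, g' = -1.242 → ψ = 0.779
Converged at ψ = 0.779.
Compositions from xᵢ = zᵢ/(1+ψ(Kᵢ−1)), yᵢ = Kᵢxᵢ:
  1: x = 0.098, y = 0.369
  2: x = 0.058, y = 0.215
  3: x = 0.067, y = 0.125
  4: x = 0.047, y = 0.080
  5: x = 0.729, y = 0.211

ψ = 0.779, x_3 = 0.067, y_3 = 0.125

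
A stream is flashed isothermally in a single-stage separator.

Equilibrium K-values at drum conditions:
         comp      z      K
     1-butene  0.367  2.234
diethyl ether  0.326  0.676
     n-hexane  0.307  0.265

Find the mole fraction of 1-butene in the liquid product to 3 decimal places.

x_1-butene = 0.301

Rachford–Rice: g(ψ) = Σ zᵢ(Kᵢ−1)/(1+ψ(Kᵢ−1)) = 0.
Feasibility: ΣzᵢKᵢ = 1.122, Σzᵢ/Kᵢ = 1.805 — both > 1, two phases present.
Newton iteration, ψ⁰ = 0.5:
  ψ = 0.500: g = -0.2027, g' = -0.677 → ψ = 0.201
  ψ = 0.201: g = -0.0146, g' = -0.626 → ψ = 0.177
Converged at ψ = 0.177.
Compositions from xᵢ = zᵢ/(1+ψ(Kᵢ−1)), yᵢ = Kᵢxᵢ:
  1-butene: x = 0.301, y = 0.673
  diethyl ether: x = 0.346, y = 0.234
  n-hexane: x = 0.353, y = 0.094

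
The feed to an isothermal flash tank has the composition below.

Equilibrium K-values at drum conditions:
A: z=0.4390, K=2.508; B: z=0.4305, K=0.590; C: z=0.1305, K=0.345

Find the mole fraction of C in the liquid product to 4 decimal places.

Newton–Raphson from ψ = 0.5:
  ψ = 0.5000: g = 0.02831, g' = -0.5628 → ψ = 0.5503
  ψ = 0.5503: g = 0.00020, g' = -0.5557 → ψ = 0.5507
Converged at ψ = 0.5507.
Compositions from xᵢ = zᵢ/(1+ψ(Kᵢ−1)), yᵢ = Kᵢxᵢ:
  A: x = 0.2398, y = 0.6015
  B: x = 0.5560, y = 0.3281
  C: x = 0.2041, y = 0.0704

x_C = 0.2041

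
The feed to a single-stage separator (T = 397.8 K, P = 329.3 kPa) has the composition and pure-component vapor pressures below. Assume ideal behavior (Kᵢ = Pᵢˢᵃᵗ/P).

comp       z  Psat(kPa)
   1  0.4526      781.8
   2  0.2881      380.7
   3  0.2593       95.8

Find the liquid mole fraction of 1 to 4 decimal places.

x_1 = 0.2324

Raoult's law: Kᵢ = Pᵢˢᵃᵗ/P = Pᵢˢᵃᵗ/329.3.
  K_1 = 781.8/329.3 = 2.374127, K_2 = 380.7/329.3 = 1.156089, K_3 = 95.8/329.3 = 0.290920
Rachford–Rice: g(V/F) = Σ zᵢ(Kᵢ−1)/(1+V/F(Kᵢ−1)) = 0.
g(0) = ΣzᵢKᵢ − 1 = 0.4830 and g(1) = 1 − Σzᵢ/Kᵢ = -0.3312, so a root lies in (0, 1).
Newton–Raphson from V/F = 0.6:
  V/F = 0.6000: g = 0.06199, g' = -0.6576 → V/F = 0.6943
  V/F = 0.6943: g = -0.00329, g' = -0.7353 → V/F = 0.6898
Converged at V/F = 0.6898.
Compositions from xᵢ = zᵢ/(1+V/F(Kᵢ−1)), yᵢ = Kᵢxᵢ:
  1: x = 0.2324, y = 0.5517
  2: x = 0.2601, y = 0.3007
  3: x = 0.5075, y = 0.1477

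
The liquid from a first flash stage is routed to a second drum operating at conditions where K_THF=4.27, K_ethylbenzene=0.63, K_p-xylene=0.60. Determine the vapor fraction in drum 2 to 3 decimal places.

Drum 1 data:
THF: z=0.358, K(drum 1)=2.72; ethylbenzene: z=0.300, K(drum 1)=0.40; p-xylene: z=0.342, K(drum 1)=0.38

Drum 1:
Material balance + equilibrium reduce to Σ zᵢ(Kᵢ−1)/(1+ψ₁(Kᵢ−1)) = 0.
g(0) = ΣzᵢKᵢ − 1 = 0.224 and g(1) = 1 − Σzᵢ/Kᵢ = -0.782, so a root lies in (0, 1).
Newton iteration, ψ₁⁰ = 0.69:
  ψ₁ = 0.690: g = -0.3962, g' = -0.938 → ψ₁ = 0.267
  ψ₁ = 0.267: g = -0.0468, g' = -0.839 → ψ₁ = 0.212
  ψ₁ = 0.212: g = 0.0012, g' = -0.885 → ψ₁ = 0.213
Converged at ψ₁ = 0.213.
Drum-1 compositions:
  THF: x = 0.262, y = 0.713
  ethylbenzene: x = 0.344, y = 0.138
  p-xylene: x = 0.394, y = 0.150
Drum-2 feed = drum-1 liquid: z₂ = (0.2620, 0.3440, 0.3940).
Drum 2:
Rachford–Rice: g(ψ₂) = Σ zᵢ(Kᵢ−1)/(1+ψ₂(Kᵢ−1)) = 0.
Check two-phase: ΣzᵢKᵢ = 1.572 > 1 and Σzᵢ/Kᵢ = 1.264 > 1, so g(0) = 0.572 > 0 and g(1) = -0.264 < 0.
Newton–Raphson from ψ₂ = 0.53:
  ψ₂ = 0.530: g = -0.0448, g' = -0.549 → ψ₂ = 0.448
  ψ₂ = 0.448: g = 0.0028, g' = -0.622 → ψ₂ = 0.453
Converged at ψ₂ = 0.453.
  THF: x = 0.106, y = 0.451
  ethylbenzene: x = 0.413, y = 0.260
  p-xylene: x = 0.481, y = 0.289

V/F (drum 2) = 0.453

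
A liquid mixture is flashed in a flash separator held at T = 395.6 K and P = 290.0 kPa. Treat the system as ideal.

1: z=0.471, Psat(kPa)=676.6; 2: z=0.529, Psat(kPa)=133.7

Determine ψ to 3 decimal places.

Raoult's law: Kᵢ = Pᵢˢᵃᵗ/P = Pᵢˢᵃᵗ/290.0.
  K_1 = 676.6/290.0 = 2.33310, K_2 = 133.7/290.0 = 0.46103
Material balance + equilibrium reduce to Σ zᵢ(Kᵢ−1)/(1+ψ(Kᵢ−1)) = 0.
g(0) = ΣzᵢKᵢ − 1 = 0.343 and g(1) = 1 − Σzᵢ/Kᵢ = -0.349, so a root lies in (0, 1).
Newton–Raphson from ψ = 0.69:
  ψ = 0.690: g = -0.1269, g' = -0.617 → ψ = 0.484
  ψ = 0.484: g = -0.0042, g' = -0.590 → ψ = 0.477
Converged at ψ = 0.477.

ψ = 0.477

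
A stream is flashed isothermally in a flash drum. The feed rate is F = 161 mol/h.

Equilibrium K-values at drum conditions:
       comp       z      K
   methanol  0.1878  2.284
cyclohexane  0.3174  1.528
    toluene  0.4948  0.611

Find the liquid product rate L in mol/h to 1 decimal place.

L = 57.2 mol/h

Newton–Raphson from V/F = 0.5:
  V/F = 0.5000: g = 0.04049, g' = -0.2856 → V/F = 0.6417
  V/F = 0.6417: g = 0.00086, g' = -0.2754 → V/F = 0.6449
Converged at V/F = 0.6449.
Then V = V/F·F = 0.6449·161 = 103.8 mol/h and L = F − V = 57.2 mol/h.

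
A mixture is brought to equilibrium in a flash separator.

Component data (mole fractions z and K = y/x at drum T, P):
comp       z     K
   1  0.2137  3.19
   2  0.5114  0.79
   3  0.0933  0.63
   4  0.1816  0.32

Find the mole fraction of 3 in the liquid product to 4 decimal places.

x_3 = 0.1030

Material balance + equilibrium reduce to Σ zᵢ(Kᵢ−1)/(1+ψ(Kᵢ−1)) = 0.
Feasibility: ΣzᵢKᵢ = 1.2026, Σzᵢ/Kᵢ = 1.4299 — both > 1, two phases present.
Newton–Raphson from ψ = 0.42:
  ψ = 0.4200: g = -0.08773, g' = -0.4877 → ψ = 0.2401
  ψ = 0.2401: g = 0.00816, g' = -0.6006 → ψ = 0.2537
  ψ = 0.2537: g = 0.00009, g' = -0.5869 → ψ = 0.2538
Converged at ψ = 0.2538.
Compositions from xᵢ = zᵢ/(1+ψ(Kᵢ−1)), yᵢ = Kᵢxᵢ:
  1: x = 0.1373, y = 0.4381
  2: x = 0.5402, y = 0.4268
  3: x = 0.1030, y = 0.0649
  4: x = 0.2195, y = 0.0702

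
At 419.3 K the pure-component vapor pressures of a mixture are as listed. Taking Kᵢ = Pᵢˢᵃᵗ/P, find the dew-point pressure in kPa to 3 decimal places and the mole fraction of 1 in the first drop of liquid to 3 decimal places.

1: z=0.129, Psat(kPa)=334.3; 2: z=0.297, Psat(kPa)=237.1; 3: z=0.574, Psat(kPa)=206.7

Pdew = 226.476 kPa, x_1 = 0.087

At the dew point ψ → 1, so Σzᵢ/Kᵢ = 1 with Kᵢ = Pᵢˢᵃᵗ/P ⇒ 1/P = Σzᵢ/Pᵢˢᵃᵗ.
1/P = 0.129/334.3 + 0.297/237.1 + 0.574/206.7 = 0.004415 ⇒ P = 226.476 kPa
xᵢ = zᵢP/Pᵢˢᵃᵗ ⇒ x_1 = 0.129·226.476/334.3 = 0.087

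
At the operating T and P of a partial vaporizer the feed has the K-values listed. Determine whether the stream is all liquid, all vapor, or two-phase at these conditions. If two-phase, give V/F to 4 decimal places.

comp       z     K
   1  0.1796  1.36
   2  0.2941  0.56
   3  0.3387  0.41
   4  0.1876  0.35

ΣzᵢKᵢ = 0.6135; Σzᵢ/Kᵢ = 2.0193.
Since ΣzᵢKᵢ < 1 the mixture is below its bubble point — single liquid phase.

all liquid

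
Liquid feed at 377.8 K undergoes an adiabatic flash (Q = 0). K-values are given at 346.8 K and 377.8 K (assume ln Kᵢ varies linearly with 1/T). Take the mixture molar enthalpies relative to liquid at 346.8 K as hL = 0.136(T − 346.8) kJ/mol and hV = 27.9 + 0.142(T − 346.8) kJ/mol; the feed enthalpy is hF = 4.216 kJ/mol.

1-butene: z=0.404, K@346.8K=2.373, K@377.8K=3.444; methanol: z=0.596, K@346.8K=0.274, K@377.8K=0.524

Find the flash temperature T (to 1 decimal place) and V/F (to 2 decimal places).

Adiabatic flash: solve Rachford–Rice at each trial T, then check hF = ψ·hV(T) + (1−ψ)·hL(T).
  T = 346.8 K: K = (2.373, 0.274), RR gives ψ = 0.122, H_out = 3.415 kJ/mol
  T = 377.8 K: K = (3.444, 0.524), RR gives ψ = 0.605, H_out = 21.205 kJ/mol
  T = 362.3 K: K = (2.882, 0.384), RR gives ψ = 0.339, H_out = 11.607 kJ/mol
  T = 354.6 K: K = (2.622, 0.326), RR gives ψ = 0.232, H_out = 7.545 kJ/mol
  T = 350.7 K: K = (2.496, 0.299), RR gives ψ = 0.178, H_out = 5.501 kJ/mol
  T = 348.8 K: K = (2.436, 0.287), RR gives ψ = 0.151, H_out = 4.493 kJ/mol
Linear interpolation between T = 346.8 (H_out = 3.415) and T = 348.8 (H_out = 4.493) on hF = 4.216 gives T ≈ 348.3 K, at which ψ = 0.14.

T = 348.3 K, V/F = 0.14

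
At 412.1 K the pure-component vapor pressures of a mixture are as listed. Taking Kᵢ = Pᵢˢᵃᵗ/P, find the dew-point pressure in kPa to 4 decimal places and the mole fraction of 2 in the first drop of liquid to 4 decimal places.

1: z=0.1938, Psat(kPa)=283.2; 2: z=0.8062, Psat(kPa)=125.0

Pdew = 140.1753 kPa, x_2 = 0.9041

At the dew point ψ → 1, so Σzᵢ/Kᵢ = 1 with Kᵢ = Pᵢˢᵃᵗ/P ⇒ 1/P = Σzᵢ/Pᵢˢᵃᵗ.
1/P = 0.1938/283.2 + 0.8062/125.0 = 0.0071339 ⇒ P = 140.1753 kPa
xᵢ = zᵢP/Pᵢˢᵃᵗ ⇒ x_2 = 0.8062·140.1753/125.0 = 0.9041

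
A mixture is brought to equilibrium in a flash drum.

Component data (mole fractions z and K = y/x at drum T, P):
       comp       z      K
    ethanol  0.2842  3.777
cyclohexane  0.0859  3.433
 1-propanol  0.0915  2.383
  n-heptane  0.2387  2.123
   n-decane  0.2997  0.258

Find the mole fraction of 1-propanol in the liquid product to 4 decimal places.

Let β = V/F and solve Σ zᵢ(Kᵢ−1)/(1+β(Kᵢ−1)) = 0.
Check two-phase: ΣzᵢKᵢ = 2.1704 > 1 and Σzᵢ/Kᵢ = 1.4127 > 1, so g(0) = 1.1704 > 0 and g(1) = -0.4127 < 0.
Iterate (Newton) starting at β = 0.5:
  β = 0.5000: g = 0.31766, g' = -1.0894 → β = 0.7916
  β = 0.7916: g = -0.01841, g' = -1.3670 → β = 0.7781
  β = 0.7781: g = -0.00025, g' = -1.3302 → β = 0.7779
Converged at β = 0.7779.
Compositions from xᵢ = zᵢ/(1+β(Kᵢ−1)), yᵢ = Kᵢxᵢ:
  ethanol: x = 0.0899, y = 0.3397
  cyclohexane: x = 0.0297, y = 0.1019
  1-propanol: x = 0.0441, y = 0.1050
  n-heptane: x = 0.1274, y = 0.2705
  n-decane: x = 0.7089, y = 0.1829

x_1-propanol = 0.0441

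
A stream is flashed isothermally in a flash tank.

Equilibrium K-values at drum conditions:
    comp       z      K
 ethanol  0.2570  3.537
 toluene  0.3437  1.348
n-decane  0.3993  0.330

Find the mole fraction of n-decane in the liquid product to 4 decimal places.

x_n-decane = 0.5902

Material balance + equilibrium reduce to Σ zᵢ(Kᵢ−1)/(1+V/F(Kᵢ−1)) = 0.
Feasibility: ΣzᵢKᵢ = 1.5041, Σzᵢ/Kᵢ = 1.5376 — both > 1, two phases present.
Newton–Raphson from V/F = 0.53:
  V/F = 0.5300: g = -0.03577, g' = -0.7616 → V/F = 0.4830
  V/F = 0.4830: g = -0.00017, g' = -0.7563 → V/F = 0.4828
Converged at V/F = 0.4828.
Compositions from xᵢ = zᵢ/(1+V/F(Kᵢ−1)), yᵢ = Kᵢxᵢ:
  ethanol: x = 0.1155, y = 0.4086
  toluene: x = 0.2943, y = 0.3967
  n-decane: x = 0.5902, y = 0.1948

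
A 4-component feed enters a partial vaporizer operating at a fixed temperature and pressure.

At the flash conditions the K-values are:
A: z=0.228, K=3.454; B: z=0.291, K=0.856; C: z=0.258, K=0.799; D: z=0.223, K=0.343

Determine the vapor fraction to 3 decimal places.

ψ = 0.369

Material balance + equilibrium reduce to Σ zᵢ(Kᵢ−1)/(1+ψ(Kᵢ−1)) = 0.
g(0) = ΣzᵢKᵢ − 1 = 0.319 and g(1) = 1 − Σzᵢ/Kᵢ = -0.379, so a root lies in (0, 1).
Newton iteration, ψ⁰ = 0.4:
  ψ = 0.400: g = -0.0172, g' = -0.546 → ψ = 0.368
  ψ = 0.368: g = 0.0003, g' = -0.565 → ψ = 0.369
Converged at ψ = 0.369.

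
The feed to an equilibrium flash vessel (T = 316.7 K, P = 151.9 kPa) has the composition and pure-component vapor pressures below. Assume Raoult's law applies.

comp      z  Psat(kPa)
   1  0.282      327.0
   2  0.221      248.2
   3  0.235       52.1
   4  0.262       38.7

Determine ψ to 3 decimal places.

ψ = 0.171

Raoult's law: Kᵢ = Pᵢˢᵃᵗ/P = Pᵢˢᵃᵗ/151.9.
  K_1 = 327.0/151.9 = 2.15273, K_2 = 248.2/151.9 = 1.63397, K_3 = 52.1/151.9 = 0.34299, K_4 = 38.7/151.9 = 0.25477
Newton–Raphson from ψ = 0.35:
  ψ = 0.350: g = -0.1184, g' = -0.687 → ψ = 0.178
  ψ = 0.178: g = -0.0042, g' = -0.653 → ψ = 0.171
Converged at ψ = 0.171.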